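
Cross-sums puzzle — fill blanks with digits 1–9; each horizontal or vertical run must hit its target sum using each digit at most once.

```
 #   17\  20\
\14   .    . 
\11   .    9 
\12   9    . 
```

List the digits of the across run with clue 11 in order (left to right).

2, 9

R2C1 = 11 − 9 = 2 completes the 11 across.
R3C2 = 12 − 9 = 3 completes the 12 across.
R1C1 = 17 − 11 = 6 completes the 17 down.
R1C2 = 14 − 6 = 8 completes the 14 across.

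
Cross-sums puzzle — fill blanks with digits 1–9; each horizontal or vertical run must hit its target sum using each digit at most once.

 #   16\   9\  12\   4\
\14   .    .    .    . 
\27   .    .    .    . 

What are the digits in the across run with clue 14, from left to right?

7 2 4 1

16 in 2 cells must be {7,9}; 4 in 2 cells must be {1,3}.
Only 7 fits R1C1 under both its across sum 14 and down sum 16.
Given what's placed, R1C3 must be 4 to fit the 14 across and 12 down.
R1C4 = 1: the only remaining digit allowed by both the 14 across and the 4 down.
R2C1 = 16 − 7 = 9 completes the 16 down.
R2C3 = 12 − 4 = 8 completes the 12 down.
R2C4 = 4 − 1 = 3 completes the 4 down.
R1C2 = 14 − 12 = 2 completes the 14 across.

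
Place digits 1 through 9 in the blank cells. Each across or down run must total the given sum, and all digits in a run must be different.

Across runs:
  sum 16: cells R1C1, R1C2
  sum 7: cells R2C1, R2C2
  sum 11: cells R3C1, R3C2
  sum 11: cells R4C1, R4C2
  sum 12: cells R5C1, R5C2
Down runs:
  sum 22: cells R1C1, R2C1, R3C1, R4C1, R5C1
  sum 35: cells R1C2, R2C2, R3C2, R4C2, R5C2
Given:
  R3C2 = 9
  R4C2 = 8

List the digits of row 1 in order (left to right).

9, 7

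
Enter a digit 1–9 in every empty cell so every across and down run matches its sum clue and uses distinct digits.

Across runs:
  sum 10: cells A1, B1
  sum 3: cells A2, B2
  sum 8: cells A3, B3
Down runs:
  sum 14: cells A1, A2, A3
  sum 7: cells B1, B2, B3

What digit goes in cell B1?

3 in 2 cells must be {1,2}; 7 in 3 cells must be {1,2,4}.
Nothing is forced directly, so branch on A2, whose candidates are 1 or 2. If A2 = 2: that forces B2 = 1, B3 = 2, B1 = 4, after which A3 would have to be in {6} for the 8 across but in {3,4,5,7,8,9} for the 14 down — contradiction. So A2 = 1.
B2 = 3 − 1 = 2 completes the 3 across.
Given what's placed, B3 must be 1 to fit the 8 across and 7 down.
B1 = 7 − 3 = 4 completes the 7 down.
A3 = 8 − 1 = 7 completes the 8 across.
A1 = 10 − 4 = 6 completes the 10 across.

4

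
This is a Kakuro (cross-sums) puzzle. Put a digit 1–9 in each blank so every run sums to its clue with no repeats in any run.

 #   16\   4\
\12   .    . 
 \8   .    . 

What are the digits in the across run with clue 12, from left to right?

9, 3

16 in 2 cells must be {7,9}; 4 in 2 cells must be {1,3}.
The 12 across and the 4 down share only 3, so R1C2 = 3.
The 8 across and the 16 down share only 7, so R2C1 = 7.
R2C2 = 8 − 7 = 1 completes the 8 across.
R1C1 = 12 − 3 = 9 completes the 12 across.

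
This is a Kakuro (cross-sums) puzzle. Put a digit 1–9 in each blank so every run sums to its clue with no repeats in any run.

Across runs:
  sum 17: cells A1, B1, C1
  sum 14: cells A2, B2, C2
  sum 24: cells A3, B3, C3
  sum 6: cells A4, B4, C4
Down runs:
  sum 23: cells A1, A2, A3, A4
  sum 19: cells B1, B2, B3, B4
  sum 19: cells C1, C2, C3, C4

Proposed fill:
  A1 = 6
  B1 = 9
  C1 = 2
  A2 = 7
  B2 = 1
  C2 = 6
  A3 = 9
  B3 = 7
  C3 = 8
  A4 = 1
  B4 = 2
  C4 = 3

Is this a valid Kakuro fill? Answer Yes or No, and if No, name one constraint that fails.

Yes

Across: 6+9+2=17; 7+1+6=14; 9+7+8=24; 1+2+3=6. Down: 6+7+9+1=23; 9+1+7+2=19; 2+6+8+3=19. No digit repeats within any run.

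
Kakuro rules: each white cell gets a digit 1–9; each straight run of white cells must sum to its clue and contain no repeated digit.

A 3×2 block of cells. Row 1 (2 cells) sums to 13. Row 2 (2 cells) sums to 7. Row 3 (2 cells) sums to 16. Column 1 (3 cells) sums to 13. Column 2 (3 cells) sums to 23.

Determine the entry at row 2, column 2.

6

16 in 2 cells must be {7,9}; 23 in 3 cells must be {6,8,9}.
The 7 across and the 23 down share only 6, so (2,2) = 6.
Given what's placed, (3,2) must be 9 to fit the 16 across and 23 down.
(1,2) = 23 − 15 = 8 completes the 23 down.
(2,1) = 7 − 6 = 1 completes the 7 across.
(3,1) = 16 − 9 = 7 completes the 16 across.
(1,1) = 13 − 8 = 5 completes the 13 across.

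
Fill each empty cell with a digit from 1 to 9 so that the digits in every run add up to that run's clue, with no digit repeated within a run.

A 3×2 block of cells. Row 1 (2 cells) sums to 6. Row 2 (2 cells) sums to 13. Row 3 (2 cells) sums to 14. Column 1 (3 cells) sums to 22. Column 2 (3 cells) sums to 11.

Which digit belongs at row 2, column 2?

The 6 across and the 22 down share only 5, so (1,1) = 5.
(1,2) = 6 − 5 = 1 completes the 6 across.
Nothing is forced directly, so branch on (2,1), whose candidates are 8 or 9. If (2,1) = 8: then (2,2) would have to be in {5} for the 13 across but in {2,3,4,6,7,8} for the 11 down — contradiction. So (2,1) = 9.
(2,2) = 13 − 9 = 4 completes the 13 across.
(3,1) = 22 − 14 = 8 completes the 22 down.
(3,2) = 14 − 8 = 6 completes the 14 across.

4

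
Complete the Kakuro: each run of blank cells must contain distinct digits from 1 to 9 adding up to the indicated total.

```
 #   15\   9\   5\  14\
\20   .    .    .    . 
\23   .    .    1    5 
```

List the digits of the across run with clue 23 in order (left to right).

R1C3 = 5 − 1 = 4 completes the 5 down.
R1C4 = 14 − 5 = 9 completes the 14 down.
Given what's placed, R2C2 must be 8 to fit the 23 across and 9 down.
Given what's placed, R1C1 must be 6 to fit the 20 across and 15 down.
R1C2 = 20 − 19 = 1 completes the 20 across.
R2C1 = 23 − 14 = 9 completes the 23 across.

9 8 1 5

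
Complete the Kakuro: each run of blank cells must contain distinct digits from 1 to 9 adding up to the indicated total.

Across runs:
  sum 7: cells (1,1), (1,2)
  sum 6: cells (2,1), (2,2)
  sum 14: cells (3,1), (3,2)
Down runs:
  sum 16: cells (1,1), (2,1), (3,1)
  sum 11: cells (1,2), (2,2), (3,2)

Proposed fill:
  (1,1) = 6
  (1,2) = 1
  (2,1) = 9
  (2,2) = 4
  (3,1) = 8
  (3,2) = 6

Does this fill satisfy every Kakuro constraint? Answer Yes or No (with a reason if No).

No — the down run (1,1)–(3,1) sums to 23, not 16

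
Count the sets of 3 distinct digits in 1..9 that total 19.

3 distinct digits from 1–9 sum between 6 and 24.
Enumerating: {2,8,9}, {3,7,9}, {4,6,9}, {4,7,8}, {5,6,8}.

5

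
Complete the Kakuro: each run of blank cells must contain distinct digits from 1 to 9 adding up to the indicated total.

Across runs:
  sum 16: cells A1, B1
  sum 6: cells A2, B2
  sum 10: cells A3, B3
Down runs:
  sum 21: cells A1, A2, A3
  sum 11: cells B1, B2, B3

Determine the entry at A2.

5

16 in 2 cells must be {7,9}.
The 16 across and the 11 down share only 7, so B1 = 7.
Given what's placed, B2 must be 1 to fit the 6 across and 11 down.
B3 = 11 − 8 = 3 completes the 11 down.
A1 = 16 − 7 = 9 completes the 16 across.
A2 = 6 − 1 = 5 completes the 6 across.
A3 = 10 − 3 = 7 completes the 10 across.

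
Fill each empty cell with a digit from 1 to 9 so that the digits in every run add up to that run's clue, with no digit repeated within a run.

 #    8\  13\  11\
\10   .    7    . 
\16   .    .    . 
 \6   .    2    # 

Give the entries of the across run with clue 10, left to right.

1 7 2

R1C3 = 2: the only remaining digit allowed by both the 10 across and the 11 down.
R2C2 = 13 − 9 = 4 completes the 13 down.
R2C3 = 11 − 2 = 9 completes the 11 down.
R3C1 = 6 − 2 = 4 completes the 6 across.
R1C1 = 10 − 9 = 1 completes the 10 across.
R2C1 = 16 − 13 = 3 completes the 16 across.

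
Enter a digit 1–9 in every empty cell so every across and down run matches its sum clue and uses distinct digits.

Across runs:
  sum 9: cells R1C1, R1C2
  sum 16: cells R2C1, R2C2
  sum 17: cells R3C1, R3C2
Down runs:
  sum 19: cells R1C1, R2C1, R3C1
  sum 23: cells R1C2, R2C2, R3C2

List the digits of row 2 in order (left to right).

16 in 2 cells must be {7,9}; 17 in 2 cells must be {8,9}; 23 in 3 cells must be {6,8,9}.
The 16 across and the 23 down share only 9, so R2C2 = 9.
Given what's placed, R3C2 must be 8 to fit the 17 across and 23 down.
R1C2 = 23 − 17 = 6 completes the 23 down.
R2C1 = 16 − 9 = 7 completes the 16 across.
R3C1 = 17 − 8 = 9 completes the 17 across.
R1C1 = 9 − 6 = 3 completes the 9 across.

7 9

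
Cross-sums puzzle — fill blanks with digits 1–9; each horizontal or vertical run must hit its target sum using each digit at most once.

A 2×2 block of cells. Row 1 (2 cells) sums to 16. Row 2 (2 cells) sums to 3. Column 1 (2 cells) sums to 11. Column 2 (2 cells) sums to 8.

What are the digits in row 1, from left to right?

16 in 2 cells must be {7,9}; 3 in 2 cells must be {1,2}.
The 16 across and the 8 down share only 7, so (1,2) = 7.
The 3 across and the 11 down share only 2, so (2,1) = 2.
(2,2) = 3 − 2 = 1 completes the 3 across.
(1,1) = 16 − 7 = 9 completes the 16 across.

9 7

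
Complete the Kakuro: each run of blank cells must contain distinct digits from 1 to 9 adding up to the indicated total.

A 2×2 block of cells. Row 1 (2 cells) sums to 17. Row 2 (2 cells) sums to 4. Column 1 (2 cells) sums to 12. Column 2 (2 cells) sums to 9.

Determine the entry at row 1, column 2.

17 in 2 cells must be {8,9}; 4 in 2 cells must be {1,3}.
The 17 across and the 9 down share only 8, so (1,2) = 8.
The 4 across and the 12 down share only 3, so (2,1) = 3.
(2,2) = 4 − 3 = 1 completes the 4 across.
(1,1) = 17 − 8 = 9 completes the 17 across.

8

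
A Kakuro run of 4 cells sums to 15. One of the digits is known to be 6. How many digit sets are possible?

2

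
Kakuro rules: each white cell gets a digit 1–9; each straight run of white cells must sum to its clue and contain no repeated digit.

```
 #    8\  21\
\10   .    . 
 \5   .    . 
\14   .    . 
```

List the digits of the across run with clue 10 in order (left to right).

2, 8

The 5 across and the 21 down share only 4, so R2C2 = 4.
The 14 across and the 8 down share only 5, so R3C1 = 5.
R3C2 = 14 − 5 = 9 completes the 14 across.
R1C2 = 21 − 13 = 8 completes the 21 down.
R2C1 = 5 − 4 = 1 completes the 5 across.
R1C1 = 10 − 8 = 2 completes the 10 across.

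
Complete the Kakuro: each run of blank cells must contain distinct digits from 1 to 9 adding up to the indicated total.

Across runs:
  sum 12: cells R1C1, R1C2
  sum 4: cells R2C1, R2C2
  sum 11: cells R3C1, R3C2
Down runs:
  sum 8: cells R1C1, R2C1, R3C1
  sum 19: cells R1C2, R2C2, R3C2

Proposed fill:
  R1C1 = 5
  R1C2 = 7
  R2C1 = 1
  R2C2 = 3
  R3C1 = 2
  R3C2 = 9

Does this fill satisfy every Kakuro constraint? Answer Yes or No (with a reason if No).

Across: 5+7=12; 1+3=4; 2+9=11. Down: 5+1+2=8; 7+3+9=19. No digit repeats within any run.

Yes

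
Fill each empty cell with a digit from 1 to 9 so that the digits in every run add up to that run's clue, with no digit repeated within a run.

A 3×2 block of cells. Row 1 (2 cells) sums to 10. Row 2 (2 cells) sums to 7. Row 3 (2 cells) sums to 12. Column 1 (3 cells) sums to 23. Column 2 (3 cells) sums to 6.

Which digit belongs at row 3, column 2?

23 in 3 cells must be {6,8,9}; 6 in 3 cells must be {1,2,3}.
The 7 across and the 23 down share only 6, so (2,1) = 6.
(2,2) = 7 − 6 = 1 completes the 7 across.
Given what's placed, (3,2) must be 3 to fit the 12 across and 6 down.
(1,2) = 6 − 4 = 2 completes the 6 down.
(3,1) = 12 − 3 = 9 completes the 12 across.
(1,1) = 10 − 2 = 8 completes the 10 across.

3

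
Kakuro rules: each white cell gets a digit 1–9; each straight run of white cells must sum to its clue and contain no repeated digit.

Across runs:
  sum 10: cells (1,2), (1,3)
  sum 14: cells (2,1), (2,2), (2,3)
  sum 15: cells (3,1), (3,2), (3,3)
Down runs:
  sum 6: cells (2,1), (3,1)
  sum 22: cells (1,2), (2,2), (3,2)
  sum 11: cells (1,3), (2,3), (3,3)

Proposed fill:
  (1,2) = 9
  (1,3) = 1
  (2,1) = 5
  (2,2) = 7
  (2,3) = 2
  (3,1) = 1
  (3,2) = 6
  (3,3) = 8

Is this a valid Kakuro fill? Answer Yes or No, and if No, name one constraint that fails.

Across: 9+1=10; 5+7+2=14; 1+6+8=15. Down: 5+1=6; 9+7+6=22; 1+2+8=11. No digit repeats within any run.

Yes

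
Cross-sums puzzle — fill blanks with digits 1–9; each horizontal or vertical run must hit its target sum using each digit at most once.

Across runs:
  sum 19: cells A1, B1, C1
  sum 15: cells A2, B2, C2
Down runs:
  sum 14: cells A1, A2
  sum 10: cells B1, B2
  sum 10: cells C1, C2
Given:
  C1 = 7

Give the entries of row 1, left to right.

9 3 7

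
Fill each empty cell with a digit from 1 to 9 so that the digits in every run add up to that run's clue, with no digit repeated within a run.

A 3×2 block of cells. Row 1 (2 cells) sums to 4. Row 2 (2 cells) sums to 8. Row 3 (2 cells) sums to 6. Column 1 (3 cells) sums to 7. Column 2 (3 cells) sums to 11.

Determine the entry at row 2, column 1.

2

4 in 2 cells must be {1,3}; 7 in 3 cells must be {1,2,4}.
The 4 across and the 7 down share only 1, so (1,1) = 1.
(1,2) = 4 − 1 = 3 completes the 4 across.
Given what's placed, (2,1) must be 2 to fit the 8 across and 7 down.
(2,2) = 8 − 2 = 6 completes the 8 across.
(3,1) = 7 − 3 = 4 completes the 7 down.
(3,2) = 6 − 4 = 2 completes the 6 across.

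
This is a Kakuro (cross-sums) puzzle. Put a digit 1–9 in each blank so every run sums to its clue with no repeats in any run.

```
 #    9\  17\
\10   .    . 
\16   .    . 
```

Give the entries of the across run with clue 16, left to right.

16 in 2 cells must be {7,9}; 17 in 2 cells must be {8,9}.
The 16 across and the 9 down share only 7, so R2C1 = 7.
R2C2 = 16 − 7 = 9 completes the 16 across.
R1C1 = 9 − 7 = 2 completes the 9 down.
R1C2 = 10 − 2 = 8 completes the 10 across.

7 9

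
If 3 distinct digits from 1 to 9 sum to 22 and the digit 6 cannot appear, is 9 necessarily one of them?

Yes

The only way to make 22 from 3 distinct digits under that restriction is {5,8,9}, which contains 9.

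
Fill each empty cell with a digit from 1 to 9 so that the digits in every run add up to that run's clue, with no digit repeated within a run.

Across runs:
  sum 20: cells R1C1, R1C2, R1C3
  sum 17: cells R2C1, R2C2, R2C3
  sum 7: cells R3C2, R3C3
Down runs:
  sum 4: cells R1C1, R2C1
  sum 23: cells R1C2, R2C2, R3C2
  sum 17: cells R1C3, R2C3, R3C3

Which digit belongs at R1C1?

3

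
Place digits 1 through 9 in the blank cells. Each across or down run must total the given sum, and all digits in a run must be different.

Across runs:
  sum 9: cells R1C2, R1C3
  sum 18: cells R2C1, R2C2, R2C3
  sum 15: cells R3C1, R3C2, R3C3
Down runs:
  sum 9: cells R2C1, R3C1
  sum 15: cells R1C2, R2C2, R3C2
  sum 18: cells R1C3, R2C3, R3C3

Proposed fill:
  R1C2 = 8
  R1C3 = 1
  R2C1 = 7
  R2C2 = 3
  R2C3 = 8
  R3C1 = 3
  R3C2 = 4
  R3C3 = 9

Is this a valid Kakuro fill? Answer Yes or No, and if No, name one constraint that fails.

No — the across run R3C1–R3C3 sums to 16, not 15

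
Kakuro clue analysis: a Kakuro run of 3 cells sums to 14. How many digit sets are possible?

3 distinct digits from 1–9 sum between 6 and 24.

8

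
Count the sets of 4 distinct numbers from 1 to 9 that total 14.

5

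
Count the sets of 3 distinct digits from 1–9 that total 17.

7

3 distinct digits from 1–9 sum between 6 and 24.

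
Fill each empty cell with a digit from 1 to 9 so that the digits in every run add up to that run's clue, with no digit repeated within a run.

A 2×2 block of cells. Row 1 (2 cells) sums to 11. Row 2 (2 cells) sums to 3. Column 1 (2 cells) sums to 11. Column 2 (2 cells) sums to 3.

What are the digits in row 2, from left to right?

3 in 2 cells must be {1,2}.
The 11 across and the 3 down share only 2, so (1,2) = 2.
The 3 across and the 11 down share only 2, so (2,1) = 2.
(2,2) = 3 − 2 = 1 completes the 3 across.
(1,1) = 11 − 2 = 9 completes the 11 across.

2, 1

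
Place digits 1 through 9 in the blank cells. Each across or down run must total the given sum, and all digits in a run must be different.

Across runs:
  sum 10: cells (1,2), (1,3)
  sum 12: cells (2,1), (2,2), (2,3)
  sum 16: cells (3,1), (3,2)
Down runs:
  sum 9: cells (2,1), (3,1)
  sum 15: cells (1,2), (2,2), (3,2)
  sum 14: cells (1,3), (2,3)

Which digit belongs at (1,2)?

16 in 2 cells must be {7,9}.
The 16 across and the 9 down share only 7, so (3,1) = 7.
(3,2) = 16 − 7 = 9 completes the 16 across.
(2,1) = 9 − 7 = 2 completes the 9 down.
No cell is forced outright now. (2,2) can only be 1 or 4 (the digits allowed by both its 12 across and its 15 down). If (2,2) = 1: then (1,2) would have to be in {1,2,3,4,6,7,8,9} for the 10 across but in {5} for the 15 down — contradiction. So (2,2) = 4.
(1,2) = 15 − 13 = 2 completes the 15 down.
(1,3) = 10 − 2 = 8 completes the 10 across.
(2,3) = 12 − 6 = 6 completes the 12 across.

2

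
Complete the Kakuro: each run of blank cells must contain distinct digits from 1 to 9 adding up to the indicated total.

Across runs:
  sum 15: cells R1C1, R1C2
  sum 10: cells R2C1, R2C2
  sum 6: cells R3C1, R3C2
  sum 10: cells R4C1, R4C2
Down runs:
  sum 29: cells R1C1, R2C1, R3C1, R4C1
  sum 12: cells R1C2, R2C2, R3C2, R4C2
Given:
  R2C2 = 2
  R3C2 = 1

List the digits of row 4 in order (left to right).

29 in 4 cells must be {5,7,8,9}.
Given what's placed, R1C2 must be 6 to fit the 15 across and 12 down.
R2C1 = 10 − 2 = 8 completes the 10 across.
R3C1 = 6 − 1 = 5 completes the 6 across.
R4C2 = 12 − 9 = 3 completes the 12 down.
R1C1 = 15 − 6 = 9 completes the 15 across.
R4C1 = 10 − 3 = 7 completes the 10 across.

7 3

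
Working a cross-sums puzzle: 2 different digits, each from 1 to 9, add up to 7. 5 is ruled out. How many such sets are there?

2 distinct digits from 1–9 sum between 3 and 17.
Dropping sets that contain 5.
Enumerating: {1,6}, {3,4}.

2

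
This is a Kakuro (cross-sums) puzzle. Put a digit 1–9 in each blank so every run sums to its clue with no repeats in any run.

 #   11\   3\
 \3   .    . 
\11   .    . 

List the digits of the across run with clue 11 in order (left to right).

9, 2

3 in 2 cells must be {1,2}.
The 3 across and the 11 down share only 2, so R1C1 = 2.
R1C2 = 3 − 2 = 1 completes the 3 across.
R2C1 = 11 − 2 = 9 completes the 11 down.
R2C2 = 11 − 9 = 2 completes the 11 across.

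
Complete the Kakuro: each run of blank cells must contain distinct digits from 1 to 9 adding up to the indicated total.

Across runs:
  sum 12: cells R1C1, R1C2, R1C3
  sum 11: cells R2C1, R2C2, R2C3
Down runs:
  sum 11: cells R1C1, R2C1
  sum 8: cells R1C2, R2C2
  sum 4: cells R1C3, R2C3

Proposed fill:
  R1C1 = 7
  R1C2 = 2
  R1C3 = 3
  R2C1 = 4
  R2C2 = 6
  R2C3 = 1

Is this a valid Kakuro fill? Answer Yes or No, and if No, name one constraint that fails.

Across: 7+2+3=12; 4+6+1=11. Down: 7+4=11; 2+6=8; 3+1=4. No digit repeats within any run.

Yes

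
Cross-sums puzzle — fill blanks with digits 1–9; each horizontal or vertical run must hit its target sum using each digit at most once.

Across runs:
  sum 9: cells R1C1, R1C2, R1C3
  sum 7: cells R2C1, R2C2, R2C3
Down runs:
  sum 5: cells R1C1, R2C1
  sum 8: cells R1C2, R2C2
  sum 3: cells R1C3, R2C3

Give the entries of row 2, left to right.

4 2 1

7 in 3 cells must be {1,2,4}; 3 in 2 cells must be {1,2}.
Nothing is forced directly, so branch on R2C2, whose candidates are 1 or 2. If R2C2 = 1: then R1C2 would have to be in {1,2,3,4,5,6} for the 9 across but in {7} for the 8 down — contradiction. So R2C2 = 2.
R1C2 = 8 − 2 = 6 completes the 8 down.
Given what's placed, R2C3 must be 1 to fit the 7 across and 3 down.
R1C3 = 3 − 1 = 2 completes the 3 down.
R2C1 = 7 − 3 = 4 completes the 7 across.
R1C1 = 9 − 8 = 1 completes the 9 across.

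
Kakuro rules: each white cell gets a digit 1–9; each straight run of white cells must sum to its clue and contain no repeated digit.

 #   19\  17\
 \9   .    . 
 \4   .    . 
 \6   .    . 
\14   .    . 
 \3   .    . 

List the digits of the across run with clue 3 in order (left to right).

2, 1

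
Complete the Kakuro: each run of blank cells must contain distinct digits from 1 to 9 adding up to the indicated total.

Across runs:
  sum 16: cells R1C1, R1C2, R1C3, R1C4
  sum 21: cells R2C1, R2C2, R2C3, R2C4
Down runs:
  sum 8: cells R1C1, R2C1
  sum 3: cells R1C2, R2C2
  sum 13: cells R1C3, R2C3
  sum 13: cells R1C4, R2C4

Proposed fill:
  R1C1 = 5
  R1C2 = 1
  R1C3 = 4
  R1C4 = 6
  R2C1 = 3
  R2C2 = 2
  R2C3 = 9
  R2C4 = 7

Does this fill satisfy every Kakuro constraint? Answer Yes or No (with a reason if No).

Across: 5+1+4+6=16; 3+2+9+7=21. Down: 5+3=8; 1+2=3; 4+9=13; 6+7=13. No digit repeats within any run.

Yes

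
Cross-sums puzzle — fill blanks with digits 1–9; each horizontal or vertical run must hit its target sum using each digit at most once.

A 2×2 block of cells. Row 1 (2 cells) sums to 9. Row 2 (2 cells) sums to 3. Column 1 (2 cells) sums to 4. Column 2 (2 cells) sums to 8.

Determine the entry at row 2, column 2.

3 in 2 cells must be {1,2}; 4 in 2 cells must be {1,3}.
The 3 across and the 4 down share only 1, so (2,1) = 1.
(2,2) = 3 − 1 = 2 completes the 3 across.
(1,1) = 4 − 1 = 3 completes the 4 down.
(1,2) = 9 − 3 = 6 completes the 9 across.

2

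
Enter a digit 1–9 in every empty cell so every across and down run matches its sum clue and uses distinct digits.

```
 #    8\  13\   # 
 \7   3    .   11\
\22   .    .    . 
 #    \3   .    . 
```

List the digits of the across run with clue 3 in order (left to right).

1 2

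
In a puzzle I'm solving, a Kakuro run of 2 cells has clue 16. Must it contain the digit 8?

No

The only way to make 16 from 2 distinct digits is {7,9}, which does not contain 8.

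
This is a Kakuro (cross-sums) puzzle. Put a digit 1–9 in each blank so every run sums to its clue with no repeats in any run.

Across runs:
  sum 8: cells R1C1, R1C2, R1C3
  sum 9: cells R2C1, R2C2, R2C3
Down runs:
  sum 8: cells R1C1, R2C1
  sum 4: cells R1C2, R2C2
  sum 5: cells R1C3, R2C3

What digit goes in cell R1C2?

4 in 2 cells must be {1,3}.
Nothing is forced directly, so branch on R1C2, whose candidates are 1 or 3. If R1C2 = 3: that forces R1C1 = 1, R1C3 = 4, after which R2C1 would have to be in {1,2,3,4,5,6} for the 9 across but in {7} for the 8 down — contradiction. So R1C2 = 1.
R2C2 = 4 − 1 = 3 completes the 4 down.
Nothing is forced directly, so branch on R2C1, whose candidates are 1 or 2 or 5. If R2C1 = 1: then R1C1 would have to be in {2,3,4,5} for the 8 across but in {7} for the 8 down — contradiction. If R2C1 = 2: then R1C1 would have to be in {2,3,4,5} for the 8 across but in {6} for the 8 down — contradiction. So R2C1 = 5.
R1C1 = 8 − 5 = 3 completes the 8 down.
R1C3 = 8 − 4 = 4 completes the 8 across.
R2C3 = 9 − 8 = 1 completes the 9 across.

1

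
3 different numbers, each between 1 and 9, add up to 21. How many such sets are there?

3

3 distinct digits from 1–9 sum between 6 and 24.
Enumerating: {4,8,9}, {5,7,9}, {6,7,8}.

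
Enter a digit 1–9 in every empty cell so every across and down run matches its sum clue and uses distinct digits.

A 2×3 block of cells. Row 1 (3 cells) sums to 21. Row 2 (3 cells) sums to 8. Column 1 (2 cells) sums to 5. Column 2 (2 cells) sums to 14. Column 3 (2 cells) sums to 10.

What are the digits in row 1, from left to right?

The 21 across and the 5 down share only 4, so (1,1) = 4.
(2,1) = 5 − 4 = 1 completes the 5 down.
Given what's placed, (2,2) must be 5 to fit the 8 across and 14 down.
(2,3) = 8 − 6 = 2 completes the 8 across.
(1,2) = 14 − 5 = 9 completes the 14 down.
(1,3) = 21 − 13 = 8 completes the 21 across.

4 9 8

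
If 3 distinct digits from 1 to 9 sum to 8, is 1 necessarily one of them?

Yes

Every partition of 8 into 3 distinct digits includes 1: {1,2,5}, {1,3,4}.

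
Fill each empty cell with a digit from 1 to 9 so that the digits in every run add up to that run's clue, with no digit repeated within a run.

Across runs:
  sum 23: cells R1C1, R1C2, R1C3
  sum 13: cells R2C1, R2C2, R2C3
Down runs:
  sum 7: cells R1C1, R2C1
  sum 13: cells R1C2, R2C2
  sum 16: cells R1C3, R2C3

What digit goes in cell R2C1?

23 in 3 cells must be {6,8,9}; 16 in 2 cells must be {7,9}.
The 23 across and the 7 down share only 6, so R1C1 = 6.
Given what's placed, R1C3 must be 9 to fit the 23 across and 16 down.
R2C1 = 7 − 6 = 1 completes the 7 down.
R2C3 = 16 − 9 = 7 completes the 16 down.
R1C2 = 23 − 15 = 8 completes the 23 across.
R2C2 = 13 − 8 = 5 completes the 13 across.

1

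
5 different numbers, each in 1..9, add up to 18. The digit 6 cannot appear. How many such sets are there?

5 distinct digits from 1–9 sum between 15 and 35.
Dropping sets that contain 6.
Enumerating: {1,2,3,4,8}, {1,2,3,5,7}.

2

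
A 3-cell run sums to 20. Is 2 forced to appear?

No

Counterexample: {3,8,9} sums to 20 without using 2.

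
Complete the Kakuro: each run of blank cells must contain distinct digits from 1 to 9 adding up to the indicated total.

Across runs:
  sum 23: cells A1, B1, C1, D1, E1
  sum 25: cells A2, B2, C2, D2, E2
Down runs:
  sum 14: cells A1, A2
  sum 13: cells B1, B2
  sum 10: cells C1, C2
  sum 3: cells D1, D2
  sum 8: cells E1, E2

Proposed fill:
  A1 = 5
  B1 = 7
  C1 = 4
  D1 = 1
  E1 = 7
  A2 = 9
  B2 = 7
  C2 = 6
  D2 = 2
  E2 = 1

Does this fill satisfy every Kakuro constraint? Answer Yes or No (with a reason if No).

No — the down run B1–B2 sums to 14, not 13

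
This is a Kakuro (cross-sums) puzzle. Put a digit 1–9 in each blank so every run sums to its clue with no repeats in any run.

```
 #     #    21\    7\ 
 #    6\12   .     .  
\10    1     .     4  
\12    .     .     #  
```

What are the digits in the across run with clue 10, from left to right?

1 5 4

R1C3 = 7 − 4 = 3 completes the 7 down.
R2C2 = 10 − 5 = 5 completes the 10 across.
R3C1 = 6 − 1 = 5 completes the 6 down.
R3C2 = 12 − 5 = 7 completes the 12 across.
R1C2 = 12 − 3 = 9 completes the 12 across.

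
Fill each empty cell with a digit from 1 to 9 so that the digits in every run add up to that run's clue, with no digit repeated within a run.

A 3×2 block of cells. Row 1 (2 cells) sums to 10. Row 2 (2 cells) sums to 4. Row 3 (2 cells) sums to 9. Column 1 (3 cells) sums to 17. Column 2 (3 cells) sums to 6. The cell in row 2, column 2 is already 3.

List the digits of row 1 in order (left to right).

9 1

4 in 2 cells must be {1,3}; 6 in 3 cells must be {1,2,3}.
(2,1) = 4 − 3 = 1 completes the 4 across.
Given what's placed, (3,1) must be 7 to fit the 9 across and 17 down.
(3,2) = 9 − 7 = 2 completes the 9 across.
(1,1) = 17 − 8 = 9 completes the 17 down.
(1,2) = 10 − 9 = 1 completes the 10 across.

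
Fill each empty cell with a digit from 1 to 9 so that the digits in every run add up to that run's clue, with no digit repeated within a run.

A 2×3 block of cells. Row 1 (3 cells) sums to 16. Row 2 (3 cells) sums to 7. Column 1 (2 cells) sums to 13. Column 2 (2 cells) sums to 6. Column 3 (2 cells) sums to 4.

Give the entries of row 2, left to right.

4, 2, 1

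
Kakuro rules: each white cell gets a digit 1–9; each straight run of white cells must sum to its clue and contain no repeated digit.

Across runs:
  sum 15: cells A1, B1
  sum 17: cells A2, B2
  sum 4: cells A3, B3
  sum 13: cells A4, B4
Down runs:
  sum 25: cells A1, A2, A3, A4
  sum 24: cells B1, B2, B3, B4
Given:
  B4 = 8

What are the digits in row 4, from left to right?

5 8

17 in 2 cells must be {8,9}; 4 in 2 cells must be {1,3}.
B2 = 9: the only remaining digit allowed by both the 17 across and the 24 down.
A4 = 13 − 8 = 5 completes the 13 across.
Given what's placed, B1 must be 6 to fit the 15 across and 24 down.
A2 = 17 − 9 = 8 completes the 17 across.
A3 = 3: the only remaining digit allowed by both the 4 across and the 25 down.
B3 = 4 − 3 = 1 completes the 4 across.
A1 = 15 − 6 = 9 completes the 15 across.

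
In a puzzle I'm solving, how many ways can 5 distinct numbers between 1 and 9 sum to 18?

3

5 distinct digits from 1–9 sum between 15 and 35.
Enumerating: {1,2,3,4,8}, {1,2,3,5,7}, {1,2,4,5,6}.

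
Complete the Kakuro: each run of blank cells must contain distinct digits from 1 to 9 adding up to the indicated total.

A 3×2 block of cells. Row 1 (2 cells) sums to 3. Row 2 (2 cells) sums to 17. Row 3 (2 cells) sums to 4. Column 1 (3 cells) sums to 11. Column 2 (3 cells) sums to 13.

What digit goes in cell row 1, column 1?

3 in 2 cells must be {1,2}; 17 in 2 cells must be {8,9}; 4 in 2 cells must be {1,3}.
The 17 across and the 11 down share only 8, so (2,1) = 8.
(2,2) = 17 − 8 = 9 completes the 17 across.
Given what's placed, (3,1) must be 1 to fit the 4 across and 11 down.
(3,2) = 4 − 1 = 3 completes the 4 across.
(1,1) = 11 − 9 = 2 completes the 11 down.
(1,2) = 3 − 2 = 1 completes the 3 across.

2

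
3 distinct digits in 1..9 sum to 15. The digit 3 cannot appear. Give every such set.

{1,5,9}; {1,6,8}; {2,4,9}; {2,5,8}; {2,6,7}; {4,5,6}

3 distinct digits from 1–9 sum between 6 and 24.
Dropping sets that contain 3.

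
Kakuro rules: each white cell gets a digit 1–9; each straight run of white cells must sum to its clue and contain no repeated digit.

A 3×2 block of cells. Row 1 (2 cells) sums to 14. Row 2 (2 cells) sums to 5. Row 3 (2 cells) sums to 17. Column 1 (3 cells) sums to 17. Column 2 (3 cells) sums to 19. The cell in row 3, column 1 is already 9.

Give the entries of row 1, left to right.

17 in 2 cells must be {8,9}.
(3,2) = 17 − 9 = 8 completes the 17 across.
No cell is forced outright now. (1,1) can only be 5 or 6 (the digits allowed by both its 14 across and its 17 down). If (1,1) = 6: then (1,2) would have to be in {8} for the 14 across but in {2,4,5,6,7,9} for the 19 down — contradiction. So (1,1) = 5.
(1,2) = 14 − 5 = 9 completes the 14 across.
(2,1) = 17 − 14 = 3 completes the 17 down.
(2,2) = 5 − 3 = 2 completes the 5 across.

5, 9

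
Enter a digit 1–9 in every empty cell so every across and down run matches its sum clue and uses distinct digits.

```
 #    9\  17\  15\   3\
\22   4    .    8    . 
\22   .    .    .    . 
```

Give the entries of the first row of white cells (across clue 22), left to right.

4 9 8 1

17 in 2 cells must be {8,9}; 3 in 2 cells must be {1,2}.
R1C2 = 9: the only remaining digit allowed by both the 22 across and the 17 down.
R1C4 = 22 − 21 = 1 completes the 22 across.
R2C1 = 9 − 4 = 5 completes the 9 down.
R2C2 = 17 − 9 = 8 completes the 17 down.
R2C3 = 15 − 8 = 7 completes the 15 down.
R2C4 = 22 − 20 = 2 completes the 22 across.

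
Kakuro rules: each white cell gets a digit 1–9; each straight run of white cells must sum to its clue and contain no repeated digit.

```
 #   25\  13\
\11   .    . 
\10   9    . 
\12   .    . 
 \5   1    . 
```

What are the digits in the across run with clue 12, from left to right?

R2C2 = 10 − 9 = 1 completes the 10 across.
R4C2 = 5 − 1 = 4 completes the 5 across.
No cell is forced outright now. R1C1 can only be 7 or 8 (the digits allowed by both its 11 across and its 25 down). If R1C1 = 7: then R1C2 would have to be in {4} for the 11 across but in {2,3,5,6} for the 13 down — contradiction. So R1C1 = 8.
R1C2 = 11 − 8 = 3 completes the 11 across.
R3C1 = 25 − 18 = 7 completes the 25 down.
R3C2 = 12 − 7 = 5 completes the 12 across.

7 5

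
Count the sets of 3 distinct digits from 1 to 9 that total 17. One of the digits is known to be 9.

3 distinct digits from 1–9 sum between 6 and 24.
Keeping only sets containing 9.
Enumerating: {1,7,9}, {2,6,9}, {3,5,9}.

3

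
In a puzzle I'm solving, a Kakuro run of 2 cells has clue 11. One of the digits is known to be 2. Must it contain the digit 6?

No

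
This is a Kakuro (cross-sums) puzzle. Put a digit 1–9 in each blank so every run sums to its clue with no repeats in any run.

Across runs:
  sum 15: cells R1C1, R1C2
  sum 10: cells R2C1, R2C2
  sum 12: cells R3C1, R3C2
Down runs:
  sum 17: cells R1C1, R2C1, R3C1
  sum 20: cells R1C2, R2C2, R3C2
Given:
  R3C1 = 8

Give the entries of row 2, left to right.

R3C2 = 12 − 8 = 4 completes the 12 across.
Nothing is forced directly, so branch on R1C1, whose candidates are 6 or 7. If R1C1 = 7: then R1C2 would have to be in {8} for the 15 across but in {7,9} for the 20 down — contradiction. So R1C1 = 6.
R1C2 = 15 − 6 = 9 completes the 15 across.
R2C1 = 17 − 14 = 3 completes the 17 down.
R2C2 = 10 − 3 = 7 completes the 10 across.

3, 7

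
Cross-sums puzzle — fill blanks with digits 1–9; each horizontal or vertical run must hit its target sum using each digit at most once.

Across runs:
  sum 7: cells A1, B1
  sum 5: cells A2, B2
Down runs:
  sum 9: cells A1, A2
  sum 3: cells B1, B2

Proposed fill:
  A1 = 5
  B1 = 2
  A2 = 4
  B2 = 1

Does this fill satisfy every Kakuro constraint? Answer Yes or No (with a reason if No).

Yes

Across: 5+2=7; 4+1=5. Down: 5+4=9; 2+1=3. No digit repeats within any run.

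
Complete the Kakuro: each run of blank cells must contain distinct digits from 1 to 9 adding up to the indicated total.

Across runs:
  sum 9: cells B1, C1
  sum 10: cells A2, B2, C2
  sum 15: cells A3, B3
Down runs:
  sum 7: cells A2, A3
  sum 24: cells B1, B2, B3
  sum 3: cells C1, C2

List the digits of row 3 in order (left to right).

6 9

24 in 3 cells must be {7,8,9}; 3 in 2 cells must be {1,2}.
The 10 across and the 24 down share only 7, so B2 = 7.
Intersecting the 15 across with the 7 down forces A3 = 6.
B3 = 15 − 6 = 9 completes the 15 across.
B1 = 24 − 16 = 8 completes the 24 down.
C1 = 9 − 8 = 1 completes the 9 across.
A2 = 7 − 6 = 1 completes the 7 down.
C2 = 10 − 8 = 2 completes the 10 across.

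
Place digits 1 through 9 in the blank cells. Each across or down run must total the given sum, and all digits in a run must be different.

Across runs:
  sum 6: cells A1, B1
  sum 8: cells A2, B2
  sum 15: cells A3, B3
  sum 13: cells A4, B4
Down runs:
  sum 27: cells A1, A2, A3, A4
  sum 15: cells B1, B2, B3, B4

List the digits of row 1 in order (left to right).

Nothing is forced directly, so branch on A1, whose candidates are 4 or 5. If A1 = 4: that forces B1 = 2, A2 = 6, after which B2 would have to be in {2} for the 8 across but in {1,3,4,5,6,7,8,9} for the 15 down — contradiction. So A1 = 5.
B1 = 6 − 5 = 1 completes the 6 across.
Nothing is forced directly, so branch on A2, whose candidates are 6 or 7. If A2 = 7: then B2 would have to be in {1} for the 8 across but in {2,3,4,5,6,7,8,9} for the 15 down — contradiction. So A2 = 6.
B2 = 8 − 6 = 2 completes the 8 across.

5 1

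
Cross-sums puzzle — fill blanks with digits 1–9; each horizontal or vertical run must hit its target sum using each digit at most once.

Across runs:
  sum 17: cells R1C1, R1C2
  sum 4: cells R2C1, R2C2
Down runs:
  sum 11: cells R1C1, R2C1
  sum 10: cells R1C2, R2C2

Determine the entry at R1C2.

9

17 in 2 cells must be {8,9}; 4 in 2 cells must be {1,3}.
The 4 across and the 11 down share only 3, so R2C1 = 3.
R2C2 = 4 − 3 = 1 completes the 4 across.
R1C1 = 11 − 3 = 8 completes the 11 down.
R1C2 = 17 − 8 = 9 completes the 17 across.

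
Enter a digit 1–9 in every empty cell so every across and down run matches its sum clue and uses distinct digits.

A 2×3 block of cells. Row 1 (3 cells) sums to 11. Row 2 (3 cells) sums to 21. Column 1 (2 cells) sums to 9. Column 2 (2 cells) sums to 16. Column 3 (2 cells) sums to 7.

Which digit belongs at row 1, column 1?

16 in 2 cells must be {7,9}.
The 11 across and the 16 down share only 7, so (1,2) = 7.
(2,2) = 16 − 7 = 9 completes the 16 down.
Nothing is forced directly, so branch on (2,3), whose candidates are 4 or 5. If (2,3) = 5: then (1,3) would have to be in {1,3} for the 11 across but in {2} for the 7 down — contradiction. So (2,3) = 4.
(1,3) = 7 − 4 = 3 completes the 7 down.
(2,1) = 21 − 13 = 8 completes the 21 across.
(1,1) = 11 − 10 = 1 completes the 11 across.

1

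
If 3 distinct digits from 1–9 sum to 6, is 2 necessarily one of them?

The only way to make 6 from 3 distinct digits is {1,2,3}, which contains 2.

Yes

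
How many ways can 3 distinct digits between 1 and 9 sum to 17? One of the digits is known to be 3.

3 distinct digits from 1–9 sum between 6 and 24.
Keeping only sets containing 3.
Enumerating: {3,5,9}, {3,6,8}.

2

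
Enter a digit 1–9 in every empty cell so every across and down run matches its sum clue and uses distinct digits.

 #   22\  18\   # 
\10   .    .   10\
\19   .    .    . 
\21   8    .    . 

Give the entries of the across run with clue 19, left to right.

Given what's placed, R1C1 must be 9 to fit the 10 across and 22 down.
R1C2 = 10 − 9 = 1 completes the 10 across.
R2C1 = 22 − 17 = 5 completes the 22 down.
R2C2 = 8: the only remaining digit allowed by both the 19 across and the 18 down.
R2C3 = 19 − 13 = 6 completes the 19 across.
R3C2 = 18 − 9 = 9 completes the 18 down.
R3C3 = 21 − 17 = 4 completes the 21 across.

5 8 6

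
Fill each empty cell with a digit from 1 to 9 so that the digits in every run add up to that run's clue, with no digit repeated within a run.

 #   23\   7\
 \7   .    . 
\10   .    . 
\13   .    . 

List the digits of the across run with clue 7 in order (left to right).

6 1

23 in 3 cells must be {6,8,9}; 7 in 3 cells must be {1,2,4}.
The 7 across and the 23 down share only 6, so R1C1 = 6.
R1C2 = 7 − 6 = 1 completes the 7 across.
Given what's placed, R3C2 must be 4 to fit the 13 across and 7 down.
R2C2 = 7 − 5 = 2 completes the 7 down.
R3C1 = 13 − 4 = 9 completes the 13 across.
R2C1 = 10 − 2 = 8 completes the 10 across.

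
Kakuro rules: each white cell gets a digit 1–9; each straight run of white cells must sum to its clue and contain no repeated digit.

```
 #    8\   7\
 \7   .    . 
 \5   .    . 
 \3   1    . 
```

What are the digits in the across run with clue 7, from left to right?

3 4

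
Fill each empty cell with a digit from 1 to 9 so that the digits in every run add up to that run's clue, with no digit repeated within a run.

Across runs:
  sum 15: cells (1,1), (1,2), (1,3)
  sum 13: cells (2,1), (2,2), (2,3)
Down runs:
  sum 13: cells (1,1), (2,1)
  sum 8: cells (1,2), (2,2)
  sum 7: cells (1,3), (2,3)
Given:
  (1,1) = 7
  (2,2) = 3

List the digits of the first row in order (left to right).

7 5 3

(1,2) = 8 − 3 = 5 completes the 8 down.
(1,3) = 15 − 12 = 3 completes the 15 across.
(2,1) = 13 − 7 = 6 completes the 13 down.
(2,3) = 13 − 9 = 4 completes the 13 across.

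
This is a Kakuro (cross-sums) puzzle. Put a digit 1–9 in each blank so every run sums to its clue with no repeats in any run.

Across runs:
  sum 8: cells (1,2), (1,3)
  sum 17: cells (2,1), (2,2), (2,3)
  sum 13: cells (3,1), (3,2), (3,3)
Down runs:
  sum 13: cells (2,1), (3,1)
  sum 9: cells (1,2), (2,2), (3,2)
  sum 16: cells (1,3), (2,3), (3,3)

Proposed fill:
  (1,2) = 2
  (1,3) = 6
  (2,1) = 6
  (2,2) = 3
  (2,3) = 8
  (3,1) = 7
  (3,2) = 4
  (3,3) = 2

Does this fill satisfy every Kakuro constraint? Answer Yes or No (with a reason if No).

Yes

Across: 2+6=8; 6+3+8=17; 7+4+2=13. Down: 6+7=13; 2+3+4=9; 6+8+2=16. No digit repeats within any run.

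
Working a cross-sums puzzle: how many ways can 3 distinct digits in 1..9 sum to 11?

5

3 distinct digits from 1–9 sum between 6 and 24.
Enumerating: {1,2,8}, {1,3,7}, {1,4,6}, {2,3,6}, {2,4,5}.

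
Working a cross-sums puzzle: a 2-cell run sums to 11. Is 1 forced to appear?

No

Counterexample: {2,9} sums to 11 without using 1.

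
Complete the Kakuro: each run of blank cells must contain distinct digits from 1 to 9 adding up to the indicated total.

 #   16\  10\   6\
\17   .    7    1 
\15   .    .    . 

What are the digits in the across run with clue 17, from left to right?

16 in 2 cells must be {7,9}.
R1C1 = 17 − 8 = 9 completes the 17 across.
R2C1 = 16 − 9 = 7 completes the 16 down.
R2C2 = 10 − 7 = 3 completes the 10 down.
R2C3 = 15 − 10 = 5 completes the 15 across.

9 7 1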